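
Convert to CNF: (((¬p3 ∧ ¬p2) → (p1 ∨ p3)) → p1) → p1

p3 ∨ p2 ∨ p1

(((¬p3 ∧ ¬p2) → (p1 ∨ p3)) → p1) → p1
≡ ¬(((¬p3 ∧ ¬p2) → (p1 ∨ p3)) → p1) ∨ p1   (eliminate →)
≡ ¬(¬((¬p3 ∧ ¬p2) → (p1 ∨ p3)) ∨ p1) ∨ p1   (eliminate →)
≡ ¬(¬(¬(¬p3 ∧ ¬p2) ∨ p1 ∨ p3) ∨ p1) ∨ p1   (eliminate →)
≡ (¬¬(¬(¬p3 ∧ ¬p2) ∨ p1 ∨ p3) ∧ ¬p1) ∨ p1   (De Morgan)
≡ ((¬(¬p3 ∧ ¬p2) ∨ p1 ∨ p3) ∧ ¬p1) ∨ p1   (double negation)
≡ ((¬¬p3 ∨ ¬¬p2 ∨ p1 ∨ p3) ∧ ¬p1) ∨ p1   (De Morgan)
≡ ((p3 ∨ ¬¬p2 ∨ p1 ∨ p3) ∧ ¬p1) ∨ p1   (double negation)
≡ ((p3 ∨ p2 ∨ p1 ∨ p3) ∧ ¬p1) ∨ p1   (double negation)
≡ (p3 ∨ p2 ∨ p1 ∨ p3 ∨ p1) ∧ (¬p1 ∨ p1)   (distribute ∨ over ∧)
≡ p3 ∨ p2 ∨ p1   (simplify)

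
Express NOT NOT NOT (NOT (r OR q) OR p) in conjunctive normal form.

NOT NOT NOT (NOT (r OR q) OR p)
≡ NOT (NOT (r OR q) OR p)   [double negation]
≡ NOT NOT (r OR q) AND NOT p   [De Morgan]
≡ (r OR q) AND NOT p   [double negation]

(r OR q) AND NOT p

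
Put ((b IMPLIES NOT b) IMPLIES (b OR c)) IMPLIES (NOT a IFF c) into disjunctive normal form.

(NOT b AND NOT c) OR (a AND NOT c) OR (c AND NOT a)

((b IMPLIES NOT b) IMPLIES (b OR c)) IMPLIES (NOT a IFF c)
≡ NOT ((b IMPLIES NOT b) IMPLIES (b OR c)) OR (NOT a IFF c)   — eliminate IMPLIES
≡ NOT (NOT (b IMPLIES NOT b) OR b OR c) OR (NOT a IFF c)   — eliminate IMPLIES
≡ NOT (NOT (NOT b OR NOT b) OR b OR c) OR (NOT a IFF c)   — eliminate IMPLIES
≡ NOT (NOT (NOT b OR NOT b) OR b OR c) OR ((NOT a IMPLIES c) AND (c IMPLIES NOT a))   — eliminate IFF
≡ NOT (NOT (NOT b OR NOT b) OR b OR c) OR ((NOT NOT a OR c) AND (c IMPLIES NOT a))   — eliminate IMPLIES
≡ NOT (NOT (NOT b OR NOT b) OR b OR c) OR ((NOT NOT a OR c) AND (NOT c OR NOT a))   — eliminate IMPLIES
≡ (NOT NOT (NOT b OR NOT b) AND NOT b AND NOT c) OR ((NOT NOT a OR c) AND (NOT c OR NOT a))   — De Morgan
≡ ((NOT b OR NOT b) AND NOT b AND NOT c) OR ((NOT NOT a OR c) AND (NOT c OR NOT a))   — double negation
≡ ((NOT b OR NOT b) AND NOT b AND NOT c) OR ((a OR c) AND (NOT c OR NOT a))   — double negation
≡ (NOT b AND NOT b AND NOT c) OR (NOT b AND NOT b AND NOT c) OR (a AND NOT c) OR (a AND NOT a) OR (c AND NOT c) OR (c AND NOT a)   — distribute AND over OR
≡ (NOT b AND NOT c) OR (a AND NOT c) OR (c AND NOT a)   — simplify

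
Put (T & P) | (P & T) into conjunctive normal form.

T & P

(T & P) | (P & T)
≡ (T | P) & (T | T) & (P | P) & (P | T)
≡ T & P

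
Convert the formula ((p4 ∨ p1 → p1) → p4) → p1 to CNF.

((p4 ∨ p1 → p1) → p4) → p1
≡ ¬((p4 ∨ p1 → p1) → p4) ∨ p1
≡ ¬(¬(p4 ∨ p1 → p1) ∨ p4) ∨ p1
≡ ¬(¬(¬(p4 ∨ p1) ∨ p1) ∨ p4) ∨ p1
≡ ¬¬(¬(p4 ∨ p1) ∨ p1) ∧ ¬p4 ∨ p1
≡ (¬(p4 ∨ p1) ∨ p1) ∧ ¬p4 ∨ p1
≡ (¬p4 ∧ ¬p1 ∨ p1) ∧ ¬p4 ∨ p1
≡ (¬p4 ∨ p1 ∨ p1) ∧ (¬p1 ∨ p1 ∨ p1) ∧ (¬p4 ∨ p1)
≡ ¬p4 ∨ p1

¬p4 ∨ p1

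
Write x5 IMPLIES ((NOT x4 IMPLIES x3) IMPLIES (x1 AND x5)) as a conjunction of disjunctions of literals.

(NOT x5 OR NOT x4 OR x1) AND (NOT x5 OR NOT x3 OR x1)

x5 IMPLIES ((NOT x4 IMPLIES x3) IMPLIES (x1 AND x5))
⇔ NOT x5 OR ((NOT x4 IMPLIES x3) IMPLIES (x1 AND x5))
⇔ NOT x5 OR NOT (NOT x4 IMPLIES x3) OR (x1 AND x5)
⇔ NOT x5 OR NOT (NOT NOT x4 OR x3) OR (x1 AND x5)
⇔ NOT x5 OR (NOT NOT NOT x4 AND NOT x3) OR (x1 AND x5)
⇔ NOT x5 OR (NOT x4 AND NOT x3) OR (x1 AND x5)
⇔ (NOT x5 OR NOT x4 OR x1) AND (NOT x5 OR NOT x4 OR x5) AND (NOT x5 OR NOT x3 OR x1) AND (NOT x5 OR NOT x3 OR x5)
⇔ (NOT x5 OR NOT x4 OR x1) AND (NOT x5 OR NOT x3 OR x1)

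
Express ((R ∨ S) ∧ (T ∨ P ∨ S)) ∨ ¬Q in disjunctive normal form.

(R ∧ T) ∨ (R ∧ P) ∨ S ∨ ¬Q

((R ∨ S) ∧ (T ∨ P ∨ S)) ∨ ¬Q
≡ (R ∧ T) ∨ (R ∧ P) ∨ (R ∧ S) ∨ (S ∧ T) ∨ (S ∧ P) ∨ (S ∧ S) ∨ ¬Q   [distribute ∧ over ∨]
≡ (R ∧ T) ∨ (R ∧ P) ∨ S ∨ ¬Q   [simplify]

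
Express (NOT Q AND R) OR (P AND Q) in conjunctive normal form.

(NOT Q AND R) OR (P AND Q)
≡ (NOT Q OR P) AND (NOT Q OR Q) AND (R OR P) AND (R OR Q)   — distribute OR over AND
≡ (NOT Q OR P) AND (R OR P) AND (R OR Q)   — simplify

(NOT Q OR P) AND (R OR P) AND (R OR Q)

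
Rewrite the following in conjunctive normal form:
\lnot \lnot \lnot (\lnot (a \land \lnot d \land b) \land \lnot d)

\lnot \lnot \lnot (\lnot (a \land \lnot d \land b) \land \lnot d)
⇔ \lnot (\lnot (a \land \lnot d \land b) \land \lnot d)
⇔ \lnot \lnot (a \land \lnot d \land b) \lor \lnot \lnot d
⇔ (a \land \lnot d \land b) \lor \lnot \lnot d
⇔ (a \land \lnot d \land b) \lor d
⇔ (a \lor d) \land (\lnot d \lor d) \land (b \lor d)
⇔ (a \lor d) \land (b \lor d)

(a \lor d) \land (b \lor d)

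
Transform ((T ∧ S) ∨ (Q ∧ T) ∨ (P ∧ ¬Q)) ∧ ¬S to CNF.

(T ∨ P) ∧ (T ∨ ¬Q) ∧ (S ∨ Q ∨ P) ∧ ¬S

((T ∧ S) ∨ (Q ∧ T) ∨ (P ∧ ¬Q)) ∧ ¬S
≡ (T ∨ Q ∨ P) ∧ (T ∨ Q ∨ ¬Q) ∧ (T ∨ T ∨ P) ∧ (T ∨ T ∨ ¬Q) ∧ (S ∨ Q ∨ P) ∧ (S ∨ Q ∨ ¬Q) ∧ (S ∨ T ∨ P) ∧ (S ∨ T ∨ ¬Q) ∧ ¬S   [distribute ∨ over ∧]
≡ (T ∨ P) ∧ (T ∨ ¬Q) ∧ (S ∨ Q ∨ P) ∧ ¬S   [simplify]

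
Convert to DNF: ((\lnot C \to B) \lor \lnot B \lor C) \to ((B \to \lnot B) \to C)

B \lor C

((\lnot C \to B) \lor \lnot B \lor C) \to ((B \to \lnot B) \to C)
⇔ \lnot ((\lnot C \to B) \lor \lnot B \lor C) \lor ((B \to \lnot B) \to C)   [eliminate \to]
⇔ \lnot (\lnot \lnot C \lor B \lor \lnot B \lor C) \lor ((B \to \lnot B) \to C)   [eliminate \to]
⇔ \lnot (\lnot \lnot C \lor B \lor \lnot B \lor C) \lor \lnot (B \to \lnot B) \lor C   [eliminate \to]
⇔ \lnot (\lnot \lnot C \lor B \lor \lnot B \lor C) \lor \lnot (\lnot B \lor \lnot B) \lor C   [eliminate \to]
⇔ (\lnot \lnot \lnot C \land \lnot B \land \lnot \lnot B \land \lnot C) \lor \lnot (\lnot B \lor \lnot B) \lor C   [De Morgan]
⇔ (\lnot C \land \lnot B \land \lnot \lnot B \land \lnot C) \lor \lnot (\lnot B \lor \lnot B) \lor C   [double negation]
⇔ (\lnot C \land \lnot B \land B \land \lnot C) \lor \lnot (\lnot B \lor \lnot B) \lor C   [double negation]
⇔ (\lnot C \land \lnot B \land B \land \lnot C) \lor (\lnot \lnot B \land \lnot \lnot B) \lor C   [De Morgan]
⇔ (\lnot C \land \lnot B \land B \land \lnot C) \lor (B \land \lnot \lnot B) \lor C   [double negation]
⇔ (\lnot C \land \lnot B \land B \land \lnot C) \lor (B \land B) \lor C   [double negation]
⇔ B \lor C   [simplify]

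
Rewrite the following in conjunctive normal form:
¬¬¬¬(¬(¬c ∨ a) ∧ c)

c ∧ ¬a

¬¬¬¬(¬(¬c ∨ a) ∧ c)
⇔ ¬¬(¬(¬c ∨ a) ∧ c)   (double negation)
⇔ ¬(¬c ∨ a) ∧ c   (double negation)
⇔ ¬¬c ∧ ¬a ∧ c   (De Morgan)
⇔ c ∧ ¬a ∧ c   (double negation)
⇔ c ∧ ¬a   (simplify)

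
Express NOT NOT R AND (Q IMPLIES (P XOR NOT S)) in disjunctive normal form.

(R AND NOT Q) OR (R AND P AND S) OR (R AND NOT P AND NOT S)

NOT NOT R AND (Q IMPLIES (P XOR NOT S))
⇔ NOT NOT R AND (NOT Q OR (P XOR NOT S))   [eliminate IMPLIES]
⇔ NOT NOT R AND (NOT Q OR (P AND NOT NOT S) OR (NOT P AND NOT S))   [expand XOR]
⇔ R AND (NOT Q OR (P AND NOT NOT S) OR (NOT P AND NOT S))   [double negation]
⇔ R AND (NOT Q OR (P AND S) OR (NOT P AND NOT S))   [double negation]
⇔ (R AND NOT Q) OR (R AND P AND S) OR (R AND NOT P AND NOT S)   [distribute AND over OR]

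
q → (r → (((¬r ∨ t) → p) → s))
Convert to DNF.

q → (r → (((¬r ∨ t) → p) → s))
⇔ ¬q ∨ (r → (((¬r ∨ t) → p) → s))   [eliminate →]
⇔ ¬q ∨ ¬r ∨ (((¬r ∨ t) → p) → s)   [eliminate →]
⇔ ¬q ∨ ¬r ∨ ¬((¬r ∨ t) → p) ∨ s   [eliminate →]
⇔ ¬q ∨ ¬r ∨ ¬(¬(¬r ∨ t) ∨ p) ∨ s   [eliminate →]
⇔ ¬q ∨ ¬r ∨ (¬¬(¬r ∨ t) ∧ ¬p) ∨ s   [De Morgan]
⇔ ¬q ∨ ¬r ∨ ((¬r ∨ t) ∧ ¬p) ∨ s   [double negation]
⇔ ¬q ∨ ¬r ∨ (¬r ∧ ¬p) ∨ (t ∧ ¬p) ∨ s   [distribute ∧ over ∨]
⇔ ¬q ∨ ¬r ∨ (t ∧ ¬p) ∨ s   [simplify]

¬q ∨ ¬r ∨ (t ∧ ¬p) ∨ s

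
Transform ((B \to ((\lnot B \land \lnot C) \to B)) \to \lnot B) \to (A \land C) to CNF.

(B \lor A) \land (B \lor C)

((B \to ((\lnot B \land \lnot C) \to B)) \to \lnot B) \to (A \land C)
≡ \lnot ((B \to ((\lnot B \land \lnot C) \to B)) \to \lnot B) \lor (A \land C)   [eliminate \to]
≡ \lnot (\lnot (B \to ((\lnot B \land \lnot C) \to B)) \lor \lnot B) \lor (A \land C)   [eliminate \to]
≡ \lnot (\lnot (\lnot B \lor ((\lnot B \land \lnot C) \to B)) \lor \lnot B) \lor (A \land C)   [eliminate \to]
≡ \lnot (\lnot (\lnot B \lor \lnot (\lnot B \land \lnot C) \lor B) \lor \lnot B) \lor (A \land C)   [eliminate \to]
≡ (\lnot \lnot (\lnot B \lor \lnot (\lnot B \land \lnot C) \lor B) \land \lnot \lnot B) \lor (A \land C)   [De Morgan]
≡ ((\lnot B \lor \lnot (\lnot B \land \lnot C) \lor B) \land \lnot \lnot B) \lor (A \land C)   [double negation]
≡ ((\lnot B \lor \lnot \lnot B \lor \lnot \lnot C \lor B) \land \lnot \lnot B) \lor (A \land C)   [De Morgan]
≡ ((\lnot B \lor B \lor \lnot \lnot C \lor B) \land \lnot \lnot B) \lor (A \land C)   [double negation]
≡ ((\lnot B \lor B \lor C \lor B) \land \lnot \lnot B) \lor (A \land C)   [double negation]
≡ ((\lnot B \lor B \lor C \lor B) \land B) \lor (A \land C)   [double negation]
≡ (\lnot B \lor B \lor C \lor B \lor A) \land (\lnot B \lor B \lor C \lor B \lor C) \land (B \lor A) \land (B \lor C)   [distribute \lor over \land]
≡ (B \lor A) \land (B \lor C)   [simplify]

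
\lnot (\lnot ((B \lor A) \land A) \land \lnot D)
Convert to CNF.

A \lor D

\lnot (\lnot ((B \lor A) \land A) \land \lnot D)
⇔ \lnot \lnot ((B \lor A) \land A) \lor \lnot \lnot D   [De Morgan]
⇔ ((B \lor A) \land A) \lor \lnot \lnot D   [double negation]
⇔ ((B \lor A) \land A) \lor D   [double negation]
⇔ (B \lor A \lor D) \land (A \lor D)   [distribute \lor over \land]
⇔ A \lor D   [simplify]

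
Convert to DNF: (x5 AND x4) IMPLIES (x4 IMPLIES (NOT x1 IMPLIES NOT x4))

NOT x5 OR NOT x4 OR x1

(x5 AND x4) IMPLIES (x4 IMPLIES (NOT x1 IMPLIES NOT x4))
≡ NOT (x5 AND x4) OR (x4 IMPLIES (NOT x1 IMPLIES NOT x4))   — eliminate IMPLIES
≡ NOT (x5 AND x4) OR NOT x4 OR (NOT x1 IMPLIES NOT x4)   — eliminate IMPLIES
≡ NOT (x5 AND x4) OR NOT x4 OR NOT NOT x1 OR NOT x4   — eliminate IMPLIES
≡ NOT x5 OR NOT x4 OR NOT x4 OR NOT NOT x1 OR NOT x4   — De Morgan
≡ NOT x5 OR NOT x4 OR NOT x4 OR x1 OR NOT x4   — double negation
≡ NOT x5 OR NOT x4 OR x1   — simplify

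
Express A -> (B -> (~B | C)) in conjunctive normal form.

~A | ~B | C

A -> (B -> (~B | C))
= ~A | (B -> (~B | C))   [eliminate ->]
= ~A | ~B | ~B | C   [eliminate ->]
= ~A | ~B | C   [simplify]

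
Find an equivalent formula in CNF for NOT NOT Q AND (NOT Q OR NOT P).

Q AND (NOT Q OR NOT P)

NOT NOT Q AND (NOT Q OR NOT P)
= Q AND (NOT Q OR NOT P)   — double negation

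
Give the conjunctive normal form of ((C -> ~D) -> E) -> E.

((C -> ~D) -> E) -> E
= ~((C -> ~D) -> E) | E   [eliminate ->]
= ~(~(C -> ~D) | E) | E   [eliminate ->]
= ~(~(~C | ~D) | E) | E   [eliminate ->]
= (~~(~C | ~D) & ~E) | E   [De Morgan]
= ((~C | ~D) & ~E) | E   [double negation]
= (~C | ~D | E) & (~E | E)   [distribute | over &]
= ~C | ~D | E   [simplify]

~C | ~D | E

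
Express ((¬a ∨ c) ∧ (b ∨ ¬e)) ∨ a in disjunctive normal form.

(¬a ∧ b) ∨ (¬a ∧ ¬e) ∨ (c ∧ b) ∨ (c ∧ ¬e) ∨ a

((¬a ∨ c) ∧ (b ∨ ¬e)) ∨ a
≡ (¬a ∧ b) ∨ (¬a ∧ ¬e) ∨ (c ∧ b) ∨ (c ∧ ¬e) ∨ a   [distribute ∧ over ∨]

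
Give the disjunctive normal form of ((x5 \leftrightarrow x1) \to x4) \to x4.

((x5 \leftrightarrow x1) \to x4) \to x4
≡ \lnot ((x5 \leftrightarrow x1) \to x4) \lor x4   [eliminate \to]
≡ \lnot (\lnot (x5 \leftrightarrow x1) \lor x4) \lor x4   [eliminate \to]
≡ \lnot (\lnot ((x5 \to x1) \land (x1 \to x5)) \lor x4) \lor x4   [eliminate \leftrightarrow]
≡ \lnot (\lnot ((\lnot x5 \lor x1) \land (x1 \to x5)) \lor x4) \lor x4   [eliminate \to]
≡ \lnot (\lnot ((\lnot x5 \lor x1) \land (\lnot x1 \lor x5)) \lor x4) \lor x4   [eliminate \to]
≡ (\lnot \lnot ((\lnot x5 \lor x1) \land (\lnot x1 \lor x5)) \land \lnot x4) \lor x4   [De Morgan]
≡ ((\lnot x5 \lor x1) \land (\lnot x1 \lor x5) \land \lnot x4) \lor x4   [double negation]
≡ (\lnot x5 \land \lnot x1 \land \lnot x4) \lor (\lnot x5 \land x5 \land \lnot x4) \lor (x1 \land \lnot x1 \land \lnot x4) \lor (x1 \land x5 \land \lnot x4) \lor x4   [distribute \land over \lor]
≡ (\lnot x5 \land \lnot x1 \land \lnot x4) \lor (x1 \land x5 \land \lnot x4) \lor x4   [simplify]

(\lnot x5 \land \lnot x1 \land \lnot x4) \lor (x1 \land x5 \land \lnot x4) \lor x4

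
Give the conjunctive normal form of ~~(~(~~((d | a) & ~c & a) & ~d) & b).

~~(~(~~((d | a) & ~c & a) & ~d) & b)
≡ ~(~~((d | a) & ~c & a) & ~d) & b   — double negation
≡ (~~~((d | a) & ~c & a) | ~~d) & b   — De Morgan
≡ (~((d | a) & ~c & a) | ~~d) & b   — double negation
≡ (~(d | a) | ~~c | ~a | ~~d) & b   — De Morgan
≡ ((~d & ~a) | ~~c | ~a | ~~d) & b   — De Morgan
≡ ((~d & ~a) | c | ~a | ~~d) & b   — double negation
≡ ((~d & ~a) | c | ~a | d) & b   — double negation
≡ (~d | c | ~a | d) & (~a | c | ~a | d) & b   — distribute | over &
≡ (~a | c | d) & b   — simplify

(~a | c | d) & b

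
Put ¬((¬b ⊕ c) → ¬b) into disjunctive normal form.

¬((¬b ⊕ c) → ¬b)
⇔ ¬(¬(¬b ⊕ c) ∨ ¬b)
⇔ ¬(¬((¬b ∧ ¬c) ∨ (¬¬b ∧ c)) ∨ ¬b)
⇔ ¬¬((¬b ∧ ¬c) ∨ (¬¬b ∧ c)) ∧ ¬¬b
⇔ ((¬b ∧ ¬c) ∨ (¬¬b ∧ c)) ∧ ¬¬b
⇔ ((¬b ∧ ¬c) ∨ (b ∧ c)) ∧ ¬¬b
⇔ ((¬b ∧ ¬c) ∨ (b ∧ c)) ∧ b
⇔ (¬b ∧ ¬c ∧ b) ∨ (b ∧ c ∧ b)
⇔ b ∧ c

b ∧ c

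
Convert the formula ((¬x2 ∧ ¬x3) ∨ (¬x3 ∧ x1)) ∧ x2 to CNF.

(¬x2 ∨ x1) ∧ ¬x3 ∧ x2

((¬x2 ∧ ¬x3) ∨ (¬x3 ∧ x1)) ∧ x2
≡ (¬x2 ∨ ¬x3) ∧ (¬x2 ∨ x1) ∧ (¬x3 ∨ ¬x3) ∧ (¬x3 ∨ x1) ∧ x2
≡ (¬x2 ∨ x1) ∧ ¬x3 ∧ x2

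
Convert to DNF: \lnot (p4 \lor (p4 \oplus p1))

\lnot p4 \land \lnot p1

\lnot (p4 \lor (p4 \oplus p1))
= \lnot (p4 \lor (p4 \land \lnot p1) \lor (\lnot p4 \land p1))   [expand \oplus]
= \lnot p4 \land \lnot (p4 \land \lnot p1) \land \lnot (\lnot p4 \land p1)   [De Morgan]
= \lnot p4 \land (\lnot p4 \lor \lnot \lnot p1) \land \lnot (\lnot p4 \land p1)   [De Morgan]
= \lnot p4 \land (\lnot p4 \lor p1) \land \lnot (\lnot p4 \land p1)   [double negation]
= \lnot p4 \land (\lnot p4 \lor p1) \land (\lnot \lnot p4 \lor \lnot p1)   [De Morgan]
= \lnot p4 \land (\lnot p4 \lor p1) \land (p4 \lor \lnot p1)   [double negation]
= (\lnot p4 \land \lnot p4 \land p4) \lor (\lnot p4 \land \lnot p4 \land \lnot p1) \lor (\lnot p4 \land p1 \land p4) \lor (\lnot p4 \land p1 \land \lnot p1)   [distribute \land over \lor]
= \lnot p4 \land \lnot p1   [simplify]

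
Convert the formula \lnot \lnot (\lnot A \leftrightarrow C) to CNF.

(A \lor C) \land (\lnot C \lor \lnot A)

\lnot \lnot (\lnot A \leftrightarrow C)
⇔ \lnot \lnot ((\lnot A \to C) \land (C \to \lnot A))   [eliminate \leftrightarrow]
⇔ \lnot \lnot ((\lnot \lnot A \lor C) \land (C \to \lnot A))   [eliminate \to]
⇔ \lnot \lnot ((\lnot \lnot A \lor C) \land (\lnot C \lor \lnot A))   [eliminate \to]
⇔ (\lnot \lnot A \lor C) \land (\lnot C \lor \lnot A)   [double negation]
⇔ (A \lor C) \land (\lnot C \lor \lnot A)   [double negation]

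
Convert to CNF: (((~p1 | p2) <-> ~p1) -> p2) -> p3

~p2 | p3

(((~p1 | p2) <-> ~p1) -> p2) -> p3
≡ ~(((~p1 | p2) <-> ~p1) -> p2) | p3   [eliminate ->]
≡ ~(~((~p1 | p2) <-> ~p1) | p2) | p3   [eliminate ->]
≡ ~(~(((~p1 | p2) -> ~p1) & (~p1 -> (~p1 | p2))) | p2) | p3   [eliminate <->]
≡ ~(~((~(~p1 | p2) | ~p1) & (~p1 -> (~p1 | p2))) | p2) | p3   [eliminate ->]
≡ ~(~((~(~p1 | p2) | ~p1) & (~~p1 | ~p1 | p2)) | p2) | p3   [eliminate ->]
≡ (~~((~(~p1 | p2) | ~p1) & (~~p1 | ~p1 | p2)) & ~p2) | p3   [De Morgan]
≡ ((~(~p1 | p2) | ~p1) & (~~p1 | ~p1 | p2) & ~p2) | p3   [double negation]
≡ (((~~p1 & ~p2) | ~p1) & (~~p1 | ~p1 | p2) & ~p2) | p3   [De Morgan]
≡ (((p1 & ~p2) | ~p1) & (~~p1 | ~p1 | p2) & ~p2) | p3   [double negation]
≡ (((p1 & ~p2) | ~p1) & (p1 | ~p1 | p2) & ~p2) | p3   [double negation]
≡ (p1 | ~p1 | p3) & (~p2 | ~p1 | p3) & (p1 | ~p1 | p2 | p3) & (~p2 | p3)   [distribute | over &]
≡ ~p2 | p3   [simplify]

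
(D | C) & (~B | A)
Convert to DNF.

(D & ~B) | (D & A) | (C & ~B) | (C & A)

(D | C) & (~B | A)
≡ (D & ~B) | (D & A) | (C & ~B) | (C & A)   [distribute & over |]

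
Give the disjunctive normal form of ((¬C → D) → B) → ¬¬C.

(D ∧ ¬B) ∨ C

((¬C → D) → B) → ¬¬C
≡ ¬((¬C → D) → B) ∨ ¬¬C   — eliminate →
≡ ¬(¬(¬C → D) ∨ B) ∨ ¬¬C   — eliminate →
≡ ¬(¬(¬¬C ∨ D) ∨ B) ∨ ¬¬C   — eliminate →
≡ (¬¬(¬¬C ∨ D) ∧ ¬B) ∨ ¬¬C   — De Morgan
≡ ((¬¬C ∨ D) ∧ ¬B) ∨ ¬¬C   — double negation
≡ ((C ∨ D) ∧ ¬B) ∨ ¬¬C   — double negation
≡ ((C ∨ D) ∧ ¬B) ∨ C   — double negation
≡ (C ∧ ¬B) ∨ (D ∧ ¬B) ∨ C   — distribute ∧ over ∨
≡ (D ∧ ¬B) ∨ C   — simplify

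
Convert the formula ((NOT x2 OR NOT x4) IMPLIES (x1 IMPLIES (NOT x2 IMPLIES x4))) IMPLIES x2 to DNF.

(NOT x2 AND x1 AND NOT x4) OR x2

((NOT x2 OR NOT x4) IMPLIES (x1 IMPLIES (NOT x2 IMPLIES x4))) IMPLIES x2
⇔ NOT ((NOT x2 OR NOT x4) IMPLIES (x1 IMPLIES (NOT x2 IMPLIES x4))) OR x2   — eliminate IMPLIES
⇔ NOT (NOT (NOT x2 OR NOT x4) OR (x1 IMPLIES (NOT x2 IMPLIES x4))) OR x2   — eliminate IMPLIES
⇔ NOT (NOT (NOT x2 OR NOT x4) OR NOT x1 OR (NOT x2 IMPLIES x4)) OR x2   — eliminate IMPLIES
⇔ NOT (NOT (NOT x2 OR NOT x4) OR NOT x1 OR NOT NOT x2 OR x4) OR x2   — eliminate IMPLIES
⇔ (NOT NOT (NOT x2 OR NOT x4) AND NOT NOT x1 AND NOT NOT NOT x2 AND NOT x4) OR x2   — De Morgan
⇔ ((NOT x2 OR NOT x4) AND NOT NOT x1 AND NOT NOT NOT x2 AND NOT x4) OR x2   — double negation
⇔ ((NOT x2 OR NOT x4) AND x1 AND NOT NOT NOT x2 AND NOT x4) OR x2   — double negation
⇔ ((NOT x2 OR NOT x4) AND x1 AND NOT x2 AND NOT x4) OR x2   — double negation
⇔ (NOT x2 AND x1 AND NOT x2 AND NOT x4) OR (NOT x4 AND x1 AND NOT x2 AND NOT x4) OR x2   — distribute AND over OR
⇔ (NOT x2 AND x1 AND NOT x4) OR x2   — simplify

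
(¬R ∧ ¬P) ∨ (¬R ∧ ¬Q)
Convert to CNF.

¬R ∧ (¬P ∨ ¬Q)

(¬R ∧ ¬P) ∨ (¬R ∧ ¬Q)
≡ (¬R ∨ ¬R) ∧ (¬R ∨ ¬Q) ∧ (¬P ∨ ¬R) ∧ (¬P ∨ ¬Q)   — distribute ∨ over ∧
≡ ¬R ∧ (¬P ∨ ¬Q)   — simplify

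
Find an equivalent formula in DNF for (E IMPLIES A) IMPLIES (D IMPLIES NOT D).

(E IMPLIES A) IMPLIES (D IMPLIES NOT D)
⇔ NOT (E IMPLIES A) OR (D IMPLIES NOT D)   — eliminate IMPLIES
⇔ NOT (NOT E OR A) OR (D IMPLIES NOT D)   — eliminate IMPLIES
⇔ NOT (NOT E OR A) OR NOT D OR NOT D   — eliminate IMPLIES
⇔ (NOT NOT E AND NOT A) OR NOT D OR NOT D   — De Morgan
⇔ (E AND NOT A) OR NOT D OR NOT D   — double negation
⇔ (E AND NOT A) OR NOT D   — simplify

(E AND NOT A) OR NOT D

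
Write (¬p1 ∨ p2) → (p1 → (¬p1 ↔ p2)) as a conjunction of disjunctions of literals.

¬p2 ∨ ¬p1

(¬p1 ∨ p2) → (p1 → (¬p1 ↔ p2))
= ¬(¬p1 ∨ p2) ∨ (p1 → (¬p1 ↔ p2))   [eliminate →]
= ¬(¬p1 ∨ p2) ∨ ¬p1 ∨ (¬p1 ↔ p2)   [eliminate →]
= ¬(¬p1 ∨ p2) ∨ ¬p1 ∨ ((¬p1 → p2) ∧ (p2 → ¬p1))   [eliminate ↔]
= ¬(¬p1 ∨ p2) ∨ ¬p1 ∨ ((¬¬p1 ∨ p2) ∧ (p2 → ¬p1))   [eliminate →]
= ¬(¬p1 ∨ p2) ∨ ¬p1 ∨ ((¬¬p1 ∨ p2) ∧ (¬p2 ∨ ¬p1))   [eliminate →]
= (¬¬p1 ∧ ¬p2) ∨ ¬p1 ∨ ((¬¬p1 ∨ p2) ∧ (¬p2 ∨ ¬p1))   [De Morgan]
= (p1 ∧ ¬p2) ∨ ¬p1 ∨ ((¬¬p1 ∨ p2) ∧ (¬p2 ∨ ¬p1))   [double negation]
= (p1 ∧ ¬p2) ∨ ¬p1 ∨ ((p1 ∨ p2) ∧ (¬p2 ∨ ¬p1))   [double negation]
= (p1 ∨ ¬p1 ∨ p1 ∨ p2) ∧ (p1 ∨ ¬p1 ∨ ¬p2 ∨ ¬p1) ∧ (¬p2 ∨ ¬p1 ∨ p1 ∨ p2) ∧ (¬p2 ∨ ¬p1 ∨ ¬p2 ∨ ¬p1)   [distribute ∨ over ∧]
= ¬p2 ∨ ¬p1   [simplify]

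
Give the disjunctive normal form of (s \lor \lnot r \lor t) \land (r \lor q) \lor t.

(s \lor \lnot r \lor t) \land (r \lor q) \lor t
= s \land r \lor s \land q \lor \lnot r \land r \lor \lnot r \land q \lor t \land r \lor t \land q \lor t   — distribute \land over \lor
= s \land r \lor s \land q \lor \lnot r \land q \lor t   — simplify

s \land r \lor s \land q \lor \lnot r \land q \lor t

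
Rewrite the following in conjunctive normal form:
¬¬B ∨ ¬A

B ∨ ¬A

¬¬B ∨ ¬A
= B ∨ ¬A   (double negation)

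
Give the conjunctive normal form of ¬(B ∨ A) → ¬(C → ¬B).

¬(B ∨ A) → ¬(C → ¬B)
≡ ¬¬(B ∨ A) ∨ ¬(C → ¬B)   [eliminate →]
≡ ¬¬(B ∨ A) ∨ ¬(¬C ∨ ¬B)   [eliminate →]
≡ B ∨ A ∨ ¬(¬C ∨ ¬B)   [double negation]
≡ B ∨ A ∨ (¬¬C ∧ ¬¬B)   [De Morgan]
≡ B ∨ A ∨ (C ∧ ¬¬B)   [double negation]
≡ B ∨ A ∨ (C ∧ B)   [double negation]
≡ (B ∨ A ∨ C) ∧ (B ∨ A ∨ B)   [distribute ∨ over ∧]
≡ B ∨ A   [simplify]

B ∨ A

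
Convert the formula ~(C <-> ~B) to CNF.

(C | ~B) & (B | ~C)

~(C <-> ~B)
= ~((C -> ~B) & (~B -> C))   (eliminate <->)
= ~((~C | ~B) & (~B -> C))   (eliminate ->)
= ~((~C | ~B) & (~~B | C))   (eliminate ->)
= ~(~C | ~B) | ~(~~B | C)   (De Morgan)
= (~~C & ~~B) | ~(~~B | C)   (De Morgan)
= (C & ~~B) | ~(~~B | C)   (double negation)
= (C & B) | ~(~~B | C)   (double negation)
= (C & B) | (~~~B & ~C)   (De Morgan)
= (C & B) | (~B & ~C)   (double negation)
= (C | ~B) & (C | ~C) & (B | ~B) & (B | ~C)   (distribute | over &)
= (C | ~B) & (B | ~C)   (simplify)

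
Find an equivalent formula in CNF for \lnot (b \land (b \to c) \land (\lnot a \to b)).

\lnot b \lor \lnot c

\lnot (b \land (b \to c) \land (\lnot a \to b))
≡ \lnot (b \land (\lnot b \lor c) \land (\lnot a \to b))   — eliminate \to
≡ \lnot (b \land (\lnot b \lor c) \land (\lnot \lnot a \lor b))   — eliminate \to
≡ \lnot b \lor \lnot (\lnot b \lor c) \lor \lnot (\lnot \lnot a \lor b)   — De Morgan
≡ \lnot b \lor (\lnot \lnot b \land \lnot c) \lor \lnot (\lnot \lnot a \lor b)   — De Morgan
≡ \lnot b \lor (b \land \lnot c) \lor \lnot (\lnot \lnot a \lor b)   — double negation
≡ \lnot b \lor (b \land \lnot c) \lor (\lnot \lnot \lnot a \land \lnot b)   — De Morgan
≡ \lnot b \lor (b \land \lnot c) \lor (\lnot a \land \lnot b)   — double negation
≡ (\lnot b \lor b \lor \lnot a) \land (\lnot b \lor b \lor \lnot b) \land (\lnot b \lor \lnot c \lor \lnot a) \land (\lnot b \lor \lnot c \lor \lnot b)   — distribute \lor over \land
≡ \lnot b \lor \lnot c   — simplify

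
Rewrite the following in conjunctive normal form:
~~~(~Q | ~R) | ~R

Q | ~R

~~~(~Q | ~R) | ~R
= ~(~Q | ~R) | ~R   (double negation)
= (~~Q & ~~R) | ~R   (De Morgan)
= (Q & ~~R) | ~R   (double negation)
= (Q & R) | ~R   (double negation)
= (Q | ~R) & (R | ~R)   (distribute | over &)
= Q | ~R   (simplify)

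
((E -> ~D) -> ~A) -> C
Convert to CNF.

(~E | ~D | C) & (A | C)

((E -> ~D) -> ~A) -> C
⇔ ~((E -> ~D) -> ~A) | C   (eliminate ->)
⇔ ~(~(E -> ~D) | ~A) | C   (eliminate ->)
⇔ ~(~(~E | ~D) | ~A) | C   (eliminate ->)
⇔ (~~(~E | ~D) & ~~A) | C   (De Morgan)
⇔ ((~E | ~D) & ~~A) | C   (double negation)
⇔ ((~E | ~D) & A) | C   (double negation)
⇔ (~E | ~D | C) & (A | C)   (distribute | over &)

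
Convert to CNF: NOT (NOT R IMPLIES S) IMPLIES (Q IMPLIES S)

NOT (NOT R IMPLIES S) IMPLIES (Q IMPLIES S)
= NOT NOT (NOT R IMPLIES S) OR (Q IMPLIES S)   — eliminate IMPLIES
= NOT NOT (NOT NOT R OR S) OR (Q IMPLIES S)   — eliminate IMPLIES
= NOT NOT (NOT NOT R OR S) OR NOT Q OR S   — eliminate IMPLIES
= NOT NOT R OR S OR NOT Q OR S   — double negation
= R OR S OR NOT Q OR S   — double negation
= R OR S OR NOT Q   — simplify

R OR S OR NOT Q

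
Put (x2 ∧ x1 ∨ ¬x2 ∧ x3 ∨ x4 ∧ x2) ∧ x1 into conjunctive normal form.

(x2 ∨ x3) ∧ x1

(x2 ∧ x1 ∨ ¬x2 ∧ x3 ∨ x4 ∧ x2) ∧ x1
= (x2 ∨ ¬x2 ∨ x4) ∧ (x2 ∨ ¬x2 ∨ x2) ∧ (x2 ∨ x3 ∨ x4) ∧ (x2 ∨ x3 ∨ x2) ∧ (x1 ∨ ¬x2 ∨ x4) ∧ (x1 ∨ ¬x2 ∨ x2) ∧ (x1 ∨ x3 ∨ x4) ∧ (x1 ∨ x3 ∨ x2) ∧ x1   (distribute ∨ over ∧)
= (x2 ∨ x3) ∧ x1   (simplify)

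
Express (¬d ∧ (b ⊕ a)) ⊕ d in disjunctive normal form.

(¬d ∧ b ∧ ¬a) ∨ (¬d ∧ ¬b ∧ a) ∨ d

(¬d ∧ (b ⊕ a)) ⊕ d
⇔ (¬d ∧ (b ⊕ a) ∧ ¬d) ∨ (¬(¬d ∧ (b ⊕ a)) ∧ d)
⇔ (¬d ∧ ((b ∧ ¬a) ∨ (¬b ∧ a)) ∧ ¬d) ∨ (¬(¬d ∧ (b ⊕ a)) ∧ d)
⇔ (¬d ∧ ((b ∧ ¬a) ∨ (¬b ∧ a)) ∧ ¬d) ∨ (¬(¬d ∧ ((b ∧ ¬a) ∨ (¬b ∧ a))) ∧ d)
⇔ (¬d ∧ ((b ∧ ¬a) ∨ (¬b ∧ a)) ∧ ¬d) ∨ ((¬¬d ∨ ¬((b ∧ ¬a) ∨ (¬b ∧ a))) ∧ d)
⇔ (¬d ∧ ((b ∧ ¬a) ∨ (¬b ∧ a)) ∧ ¬d) ∨ ((d ∨ ¬((b ∧ ¬a) ∨ (¬b ∧ a))) ∧ d)
⇔ (¬d ∧ ((b ∧ ¬a) ∨ (¬b ∧ a)) ∧ ¬d) ∨ ((d ∨ (¬(b ∧ ¬a) ∧ ¬(¬b ∧ a))) ∧ d)
⇔ (¬d ∧ ((b ∧ ¬a) ∨ (¬b ∧ a)) ∧ ¬d) ∨ ((d ∨ ((¬b ∨ ¬¬a) ∧ ¬(¬b ∧ a))) ∧ d)
⇔ (¬d ∧ ((b ∧ ¬a) ∨ (¬b ∧ a)) ∧ ¬d) ∨ ((d ∨ ((¬b ∨ a) ∧ ¬(¬b ∧ a))) ∧ d)
⇔ (¬d ∧ ((b ∧ ¬a) ∨ (¬b ∧ a)) ∧ ¬d) ∨ ((d ∨ ((¬b ∨ a) ∧ (¬¬b ∨ ¬a))) ∧ d)
⇔ (¬d ∧ ((b ∧ ¬a) ∨ (¬b ∧ a)) ∧ ¬d) ∨ ((d ∨ ((¬b ∨ a) ∧ (b ∨ ¬a))) ∧ d)
⇔ (¬d ∧ b ∧ ¬a ∧ ¬d) ∨ (¬d ∧ ¬b ∧ a ∧ ¬d) ∨ (d ∧ d) ∨ (¬b ∧ b ∧ d) ∨ (¬b ∧ ¬a ∧ d) ∨ (a ∧ b ∧ d) ∨ (a ∧ ¬a ∧ d)
⇔ (¬d ∧ b ∧ ¬a) ∨ (¬d ∧ ¬b ∧ a) ∨ d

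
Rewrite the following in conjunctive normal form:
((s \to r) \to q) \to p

(\lnot s \lor r \lor p) \land (\lnot q \lor p)

((s \to r) \to q) \to p
≡ \lnot ((s \to r) \to q) \lor p
≡ \lnot (\lnot (s \to r) \lor q) \lor p
≡ \lnot (\lnot (\lnot s \lor r) \lor q) \lor p
≡ (\lnot \lnot (\lnot s \lor r) \land \lnot q) \lor p
≡ ((\lnot s \lor r) \land \lnot q) \lor p
≡ (\lnot s \lor r \lor p) \land (\lnot q \lor p)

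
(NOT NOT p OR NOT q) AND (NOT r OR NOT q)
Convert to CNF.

(NOT NOT p OR NOT q) AND (NOT r OR NOT q)
⇔ (p OR NOT q) AND (NOT r OR NOT q)   — double negation

(p OR NOT q) AND (NOT r OR NOT q)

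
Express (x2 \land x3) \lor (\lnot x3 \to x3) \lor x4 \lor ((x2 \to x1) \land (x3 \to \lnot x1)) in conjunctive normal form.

(x2 \land x3) \lor (\lnot x3 \to x3) \lor x4 \lor ((x2 \to x1) \land (x3 \to \lnot x1))
= (x2 \land x3) \lor \lnot \lnot x3 \lor x3 \lor x4 \lor ((x2 \to x1) \land (x3 \to \lnot x1))   — eliminate \to
= (x2 \land x3) \lor \lnot \lnot x3 \lor x3 \lor x4 \lor ((\lnot x2 \lor x1) \land (x3 \to \lnot x1))   — eliminate \to
= (x2 \land x3) \lor \lnot \lnot x3 \lor x3 \lor x4 \lor ((\lnot x2 \lor x1) \land (\lnot x3 \lor \lnot x1))   — eliminate \to
= (x2 \land x3) \lor x3 \lor x3 \lor x4 \lor ((\lnot x2 \lor x1) \land (\lnot x3 \lor \lnot x1))   — double negation
= (x2 \lor x3 \lor x3 \lor x4 \lor \lnot x2 \lor x1) \land (x2 \lor x3 \lor x3 \lor x4 \lor \lnot x3 \lor \lnot x1) \land (x3 \lor x3 \lor x3 \lor x4 \lor \lnot x2 \lor x1) \land (x3 \lor x3 \lor x3 \lor x4 \lor \lnot x3 \lor \lnot x1)   — distribute \lor over \land
= x3 \lor x4 \lor \lnot x2 \lor x1   — simplify

x3 \lor x4 \lor \lnot x2 \lor x1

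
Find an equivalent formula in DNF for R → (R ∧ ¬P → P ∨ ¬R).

¬R ∨ P

R → (R ∧ ¬P → P ∨ ¬R)
≡ ¬R ∨ (R ∧ ¬P → P ∨ ¬R)   [eliminate →]
≡ ¬R ∨ ¬(R ∧ ¬P) ∨ P ∨ ¬R   [eliminate →]
≡ ¬R ∨ ¬R ∨ ¬¬P ∨ P ∨ ¬R   [De Morgan]
≡ ¬R ∨ ¬R ∨ P ∨ P ∨ ¬R   [double negation]
≡ ¬R ∨ P   [simplify]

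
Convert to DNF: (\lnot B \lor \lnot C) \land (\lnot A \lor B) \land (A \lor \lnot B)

(\lnot B \lor \lnot C) \land (\lnot A \lor B) \land (A \lor \lnot B)
≡ (\lnot B \land \lnot A \land A) \lor (\lnot B \land \lnot A \land \lnot B) \lor (\lnot B \land B \land A) \lor (\lnot B \land B \land \lnot B) \lor (\lnot C \land \lnot A \land A) \lor (\lnot C \land \lnot A \land \lnot B) \lor (\lnot C \land B \land A) \lor (\lnot C \land B \land \lnot B)
≡ (\lnot B \land \lnot A) \lor (\lnot C \land B \land A)

(\lnot B \land \lnot A) \lor (\lnot C \land B \land A)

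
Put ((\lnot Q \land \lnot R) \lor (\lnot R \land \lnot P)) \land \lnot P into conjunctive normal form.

\lnot R \land \lnot P

((\lnot Q \land \lnot R) \lor (\lnot R \land \lnot P)) \land \lnot P
≡ (\lnot Q \lor \lnot R) \land (\lnot Q \lor \lnot P) \land (\lnot R \lor \lnot R) \land (\lnot R \lor \lnot P) \land \lnot P
≡ \lnot R \land \lnot P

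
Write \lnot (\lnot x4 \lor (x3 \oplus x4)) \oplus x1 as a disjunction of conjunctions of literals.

\lnot (\lnot x4 \lor (x3 \oplus x4)) \oplus x1
= (\lnot (\lnot x4 \lor (x3 \oplus x4)) \land \lnot x1) \lor (\lnot \lnot (\lnot x4 \lor (x3 \oplus x4)) \land x1)   [expand \oplus]
= (\lnot (\lnot x4 \lor (x3 \land \lnot x4) \lor (\lnot x3 \land x4)) \land \lnot x1) \lor (\lnot \lnot (\lnot x4 \lor (x3 \oplus x4)) \land x1)   [expand \oplus]
= (\lnot (\lnot x4 \lor (x3 \land \lnot x4) \lor (\lnot x3 \land x4)) \land \lnot x1) \lor (\lnot \lnot (\lnot x4 \lor (x3 \land \lnot x4) \lor (\lnot x3 \land x4)) \land x1)   [expand \oplus]
= (\lnot \lnot x4 \land \lnot (x3 \land \lnot x4) \land \lnot (\lnot x3 \land x4) \land \lnot x1) \lor (\lnot \lnot (\lnot x4 \lor (x3 \land \lnot x4) \lor (\lnot x3 \land x4)) \land x1)   [De Morgan]
= (x4 \land \lnot (x3 \land \lnot x4) \land \lnot (\lnot x3 \land x4) \land \lnot x1) \lor (\lnot \lnot (\lnot x4 \lor (x3 \land \lnot x4) \lor (\lnot x3 \land x4)) \land x1)   [double negation]
= (x4 \land (\lnot x3 \lor \lnot \lnot x4) \land \lnot (\lnot x3 \land x4) \land \lnot x1) \lor (\lnot \lnot (\lnot x4 \lor (x3 \land \lnot x4) \lor (\lnot x3 \land x4)) \land x1)   [De Morgan]
= (x4 \land (\lnot x3 \lor x4) \land \lnot (\lnot x3 \land x4) \land \lnot x1) \lor (\lnot \lnot (\lnot x4 \lor (x3 \land \lnot x4) \lor (\lnot x3 \land x4)) \land x1)   [double negation]
= (x4 \land (\lnot x3 \lor x4) \land (\lnot \lnot x3 \lor \lnot x4) \land \lnot x1) \lor (\lnot \lnot (\lnot x4 \lor (x3 \land \lnot x4) \lor (\lnot x3 \land x4)) \land x1)   [De Morgan]
= (x4 \land (\lnot x3 \lor x4) \land (x3 \lor \lnot x4) \land \lnot x1) \lor (\lnot \lnot (\lnot x4 \lor (x3 \land \lnot x4) \lor (\lnot x3 \land x4)) \land x1)   [double negation]
= (x4 \land (\lnot x3 \lor x4) \land (x3 \lor \lnot x4) \land \lnot x1) \lor ((\lnot x4 \lor (x3 \land \lnot x4) \lor (\lnot x3 \land x4)) \land x1)   [double negation]
= (x4 \land \lnot x3 \land x3 \land \lnot x1) \lor (x4 \land \lnot x3 \land \lnot x4 \land \lnot x1) \lor (x4 \land x4 \land x3 \land \lnot x1) \lor (x4 \land x4 \land \lnot x4 \land \lnot x1) \lor (\lnot x4 \land x1) \lor (x3 \land \lnot x4 \land x1) \lor (\lnot x3 \land x4 \land x1)   [distribute \land over \lor]
= (x4 \land x3 \land \lnot x1) \lor (\lnot x4 \land x1) \lor (\lnot x3 \land x4 \land x1)   [simplify]

(x4 \land x3 \land \lnot x1) \lor (\lnot x4 \land x1) \lor (\lnot x3 \land x4 \land x1)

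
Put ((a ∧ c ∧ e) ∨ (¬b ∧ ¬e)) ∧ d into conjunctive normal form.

((a ∧ c ∧ e) ∨ (¬b ∧ ¬e)) ∧ d
≡ (a ∨ ¬b) ∧ (a ∨ ¬e) ∧ (c ∨ ¬b) ∧ (c ∨ ¬e) ∧ (e ∨ ¬b) ∧ (e ∨ ¬e) ∧ d   [distribute ∨ over ∧]
≡ (a ∨ ¬b) ∧ (a ∨ ¬e) ∧ (c ∨ ¬b) ∧ (c ∨ ¬e) ∧ (e ∨ ¬b) ∧ d   [simplify]

(a ∨ ¬b) ∧ (a ∨ ¬e) ∧ (c ∨ ¬b) ∧ (c ∨ ¬e) ∧ (e ∨ ¬b) ∧ d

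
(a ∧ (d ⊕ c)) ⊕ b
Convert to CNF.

(a ∨ b) ∧ (d ∨ c ∨ b) ∧ (¬d ∨ ¬c ∨ b) ∧ (¬a ∨ ¬d ∨ c ∨ ¬b) ∧ (¬a ∨ ¬c ∨ d ∨ ¬b)

(a ∧ (d ⊕ c)) ⊕ b
≡ ((a ∧ (d ⊕ c)) ∨ b) ∧ ¬(a ∧ (d ⊕ c) ∧ b)   [expand ⊕]
≡ ((a ∧ (d ∨ c) ∧ ¬(d ∧ c)) ∨ b) ∧ ¬(a ∧ (d ⊕ c) ∧ b)   [expand ⊕]
≡ ((a ∧ (d ∨ c) ∧ ¬(d ∧ c)) ∨ b) ∧ ¬(a ∧ (d ∨ c) ∧ ¬(d ∧ c) ∧ b)   [expand ⊕]
≡ ((a ∧ (d ∨ c) ∧ (¬d ∨ ¬c)) ∨ b) ∧ ¬(a ∧ (d ∨ c) ∧ ¬(d ∧ c) ∧ b)   [De Morgan]
≡ ((a ∧ (d ∨ c) ∧ (¬d ∨ ¬c)) ∨ b) ∧ (¬a ∨ ¬(d ∨ c) ∨ ¬¬(d ∧ c) ∨ ¬b)   [De Morgan]
≡ ((a ∧ (d ∨ c) ∧ (¬d ∨ ¬c)) ∨ b) ∧ (¬a ∨ (¬d ∧ ¬c) ∨ ¬¬(d ∧ c) ∨ ¬b)   [De Morgan]
≡ ((a ∧ (d ∨ c) ∧ (¬d ∨ ¬c)) ∨ b) ∧ (¬a ∨ (¬d ∧ ¬c) ∨ (d ∧ c) ∨ ¬b)   [double negation]
≡ (a ∨ b) ∧ (d ∨ c ∨ b) ∧ (¬d ∨ ¬c ∨ b) ∧ (¬a ∨ ¬d ∨ d ∨ ¬b) ∧ (¬a ∨ ¬d ∨ c ∨ ¬b) ∧ (¬a ∨ ¬c ∨ d ∨ ¬b) ∧ (¬a ∨ ¬c ∨ c ∨ ¬b)   [distribute ∨ over ∧]
≡ (a ∨ b) ∧ (d ∨ c ∨ b) ∧ (¬d ∨ ¬c ∨ b) ∧ (¬a ∨ ¬d ∨ c ∨ ¬b) ∧ (¬a ∨ ¬c ∨ d ∨ ¬b)   [simplify]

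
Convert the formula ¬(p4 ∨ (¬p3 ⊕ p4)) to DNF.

¬p4 ∧ p3

¬(p4 ∨ (¬p3 ⊕ p4))
= ¬(p4 ∨ (¬p3 ∧ ¬p4) ∨ (¬¬p3 ∧ p4))   — expand ⊕
= ¬p4 ∧ ¬(¬p3 ∧ ¬p4) ∧ ¬(¬¬p3 ∧ p4)   — De Morgan
= ¬p4 ∧ (¬¬p3 ∨ ¬¬p4) ∧ ¬(¬¬p3 ∧ p4)   — De Morgan
= ¬p4 ∧ (p3 ∨ ¬¬p4) ∧ ¬(¬¬p3 ∧ p4)   — double negation
= ¬p4 ∧ (p3 ∨ p4) ∧ ¬(¬¬p3 ∧ p4)   — double negation
= ¬p4 ∧ (p3 ∨ p4) ∧ (¬¬¬p3 ∨ ¬p4)   — De Morgan
= ¬p4 ∧ (p3 ∨ p4) ∧ (¬p3 ∨ ¬p4)   — double negation
= (¬p4 ∧ p3 ∧ ¬p3) ∨ (¬p4 ∧ p3 ∧ ¬p4) ∨ (¬p4 ∧ p4 ∧ ¬p3) ∨ (¬p4 ∧ p4 ∧ ¬p4)   — distribute ∧ over ∨
= ¬p4 ∧ p3   — simplify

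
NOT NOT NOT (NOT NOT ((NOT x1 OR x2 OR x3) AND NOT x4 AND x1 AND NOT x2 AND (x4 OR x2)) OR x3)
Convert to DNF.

(x1 AND NOT x2 AND NOT x3) OR (x4 AND NOT x3) OR (NOT x1 AND NOT x3) OR (x2 AND NOT x3) OR (NOT x4 AND NOT x2 AND NOT x3)

NOT NOT NOT (NOT NOT ((NOT x1 OR x2 OR x3) AND NOT x4 AND x1 AND NOT x2 AND (x4 OR x2)) OR x3)
≡ NOT (NOT NOT ((NOT x1 OR x2 OR x3) AND NOT x4 AND x1 AND NOT x2 AND (x4 OR x2)) OR x3)   [double negation]
≡ NOT NOT NOT ((NOT x1 OR x2 OR x3) AND NOT x4 AND x1 AND NOT x2 AND (x4 OR x2)) AND NOT x3   [De Morgan]
≡ NOT ((NOT x1 OR x2 OR x3) AND NOT x4 AND x1 AND NOT x2 AND (x4 OR x2)) AND NOT x3   [double negation]
≡ (NOT (NOT x1 OR x2 OR x3) OR NOT NOT x4 OR NOT x1 OR NOT NOT x2 OR NOT (x4 OR x2)) AND NOT x3   [De Morgan]
≡ ((NOT NOT x1 AND NOT x2 AND NOT x3) OR NOT NOT x4 OR NOT x1 OR NOT NOT x2 OR NOT (x4 OR x2)) AND NOT x3   [De Morgan]
≡ ((x1 AND NOT x2 AND NOT x3) OR NOT NOT x4 OR NOT x1 OR NOT NOT x2 OR NOT (x4 OR x2)) AND NOT x3   [double negation]
≡ ((x1 AND NOT x2 AND NOT x3) OR x4 OR NOT x1 OR NOT NOT x2 OR NOT (x4 OR x2)) AND NOT x3   [double negation]
≡ ((x1 AND NOT x2 AND NOT x3) OR x4 OR NOT x1 OR x2 OR NOT (x4 OR x2)) AND NOT x3   [double negation]
≡ ((x1 AND NOT x2 AND NOT x3) OR x4 OR NOT x1 OR x2 OR (NOT x4 AND NOT x2)) AND NOT x3   [De Morgan]
≡ (x1 AND NOT x2 AND NOT x3 AND NOT x3) OR (x4 AND NOT x3) OR (NOT x1 AND NOT x3) OR (x2 AND NOT x3) OR (NOT x4 AND NOT x2 AND NOT x3)   [distribute AND over OR]
≡ (x1 AND NOT x2 AND NOT x3) OR (x4 AND NOT x3) OR (NOT x1 AND NOT x3) OR (x2 AND NOT x3) OR (NOT x4 AND NOT x2 AND NOT x3)   [simplify]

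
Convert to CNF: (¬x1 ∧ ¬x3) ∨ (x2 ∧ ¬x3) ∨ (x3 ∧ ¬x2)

(¬x1 ∨ x2 ∨ x3) ∧ (¬x3 ∨ ¬x2)

(¬x1 ∧ ¬x3) ∨ (x2 ∧ ¬x3) ∨ (x3 ∧ ¬x2)
≡ (¬x1 ∨ x2 ∨ x3) ∧ (¬x1 ∨ x2 ∨ ¬x2) ∧ (¬x1 ∨ ¬x3 ∨ x3) ∧ (¬x1 ∨ ¬x3 ∨ ¬x2) ∧ (¬x3 ∨ x2 ∨ x3) ∧ (¬x3 ∨ x2 ∨ ¬x2) ∧ (¬x3 ∨ ¬x3 ∨ x3) ∧ (¬x3 ∨ ¬x3 ∨ ¬x2)
≡ (¬x1 ∨ x2 ∨ x3) ∧ (¬x3 ∨ ¬x2)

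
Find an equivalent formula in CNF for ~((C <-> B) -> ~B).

(~B | C) & B

~((C <-> B) -> ~B)
⇔ ~(~(C <-> B) | ~B)   [eliminate ->]
⇔ ~(~((C -> B) & (B -> C)) | ~B)   [eliminate <->]
⇔ ~(~((~C | B) & (B -> C)) | ~B)   [eliminate ->]
⇔ ~(~((~C | B) & (~B | C)) | ~B)   [eliminate ->]
⇔ ~~((~C | B) & (~B | C)) & ~~B   [De Morgan]
⇔ (~C | B) & (~B | C) & ~~B   [double negation]
⇔ (~C | B) & (~B | C) & B   [double negation]
⇔ (~B | C) & B   [simplify]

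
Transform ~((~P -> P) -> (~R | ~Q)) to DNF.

~((~P -> P) -> (~R | ~Q))
≡ ~(~(~P -> P) | ~R | ~Q)
≡ ~(~(~~P | P) | ~R | ~Q)
≡ ~~(~~P | P) & ~~R & ~~Q
≡ (~~P | P) & ~~R & ~~Q
≡ (P | P) & ~~R & ~~Q
≡ (P | P) & R & ~~Q
≡ (P | P) & R & Q
≡ (P & R & Q) | (P & R & Q)
≡ P & R & Q

P & R & Q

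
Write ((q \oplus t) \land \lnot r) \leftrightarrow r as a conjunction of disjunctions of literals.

(\lnot q \lor t \lor r) \land (\lnot t \lor q \lor r) \land \lnot r

((q \oplus t) \land \lnot r) \leftrightarrow r
⇔ (((q \oplus t) \land \lnot r) \to r) \land (r \to ((q \oplus t) \land \lnot r))   — eliminate \leftrightarrow
⇔ (\lnot ((q \oplus t) \land \lnot r) \lor r) \land (r \to ((q \oplus t) \land \lnot r))   — eliminate \to
⇔ (\lnot ((q \lor t) \land \lnot (q \land t) \land \lnot r) \lor r) \land (r \to ((q \oplus t) \land \lnot r))   — expand \oplus
⇔ (\lnot ((q \lor t) \land \lnot (q \land t) \land \lnot r) \lor r) \land (\lnot r \lor ((q \oplus t) \land \lnot r))   — eliminate \to
⇔ (\lnot ((q \lor t) \land \lnot (q \land t) \land \lnot r) \lor r) \land (\lnot r \lor ((q \lor t) \land \lnot (q \land t) \land \lnot r))   — expand \oplus
⇔ (\lnot (q \lor t) \lor \lnot \lnot (q \land t) \lor \lnot \lnot r \lor r) \land (\lnot r \lor ((q \lor t) \land \lnot (q \land t) \land \lnot r))   — De Morgan
⇔ ((\lnot q \land \lnot t) \lor \lnot \lnot (q \land t) \lor \lnot \lnot r \lor r) \land (\lnot r \lor ((q \lor t) \land \lnot (q \land t) \land \lnot r))   — De Morgan
⇔ ((\lnot q \land \lnot t) \lor (q \land t) \lor \lnot \lnot r \lor r) \land (\lnot r \lor ((q \lor t) \land \lnot (q \land t) \land \lnot r))   — double negation
⇔ ((\lnot q \land \lnot t) \lor (q \land t) \lor r \lor r) \land (\lnot r \lor ((q \lor t) \land \lnot (q \land t) \land \lnot r))   — double negation
⇔ ((\lnot q \land \lnot t) \lor (q \land t) \lor r \lor r) \land (\lnot r \lor ((q \lor t) \land (\lnot q \lor \lnot t) \land \lnot r))   — De Morgan
⇔ (\lnot q \lor q \lor r \lor r) \land (\lnot q \lor t \lor r \lor r) \land (\lnot t \lor q \lor r \lor r) \land (\lnot t \lor t \lor r \lor r) \land (\lnot r \lor q \lor t) \land (\lnot r \lor \lnot q \lor \lnot t) \land (\lnot r \lor \lnot r)   — distribute \lor over \land
⇔ (\lnot q \lor t \lor r) \land (\lnot t \lor q \lor r) \land \lnot r   — simplify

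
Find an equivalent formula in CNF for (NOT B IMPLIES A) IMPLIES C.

(NOT B OR C) AND (NOT A OR C)

(NOT B IMPLIES A) IMPLIES C
≡ NOT (NOT B IMPLIES A) OR C   — eliminate IMPLIES
≡ NOT (NOT NOT B OR A) OR C   — eliminate IMPLIES
≡ (NOT NOT NOT B AND NOT A) OR C   — De Morgan
≡ (NOT B AND NOT A) OR C   — double negation
≡ (NOT B OR C) AND (NOT A OR C)   — distribute OR over AND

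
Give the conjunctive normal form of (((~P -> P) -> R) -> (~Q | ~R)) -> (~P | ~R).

Q | ~P | ~R

(((~P -> P) -> R) -> (~Q | ~R)) -> (~P | ~R)
= ~(((~P -> P) -> R) -> (~Q | ~R)) | ~P | ~R   (eliminate ->)
= ~(~((~P -> P) -> R) | ~Q | ~R) | ~P | ~R   (eliminate ->)
= ~(~(~(~P -> P) | R) | ~Q | ~R) | ~P | ~R   (eliminate ->)
= ~(~(~(~~P | P) | R) | ~Q | ~R) | ~P | ~R   (eliminate ->)
= (~~(~(~~P | P) | R) & ~~Q & ~~R) | ~P | ~R   (De Morgan)
= ((~(~~P | P) | R) & ~~Q & ~~R) | ~P | ~R   (double negation)
= (((~~~P & ~P) | R) & ~~Q & ~~R) | ~P | ~R   (De Morgan)
= (((~P & ~P) | R) & ~~Q & ~~R) | ~P | ~R   (double negation)
= (((~P & ~P) | R) & Q & ~~R) | ~P | ~R   (double negation)
= (((~P & ~P) | R) & Q & R) | ~P | ~R   (double negation)
= (~P | R | ~P | ~R) & (~P | R | ~P | ~R) & (Q | ~P | ~R) & (R | ~P | ~R)   (distribute | over &)
= Q | ~P | ~R   (simplify)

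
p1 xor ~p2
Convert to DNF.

p1 xor ~p2
≡ (p1 & ~~p2) | (~p1 & ~p2)   [expand xor]
≡ (p1 & p2) | (~p1 & ~p2)   [double negation]

(p1 & p2) | (~p1 & ~p2)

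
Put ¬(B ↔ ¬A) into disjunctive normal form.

¬(B ↔ ¬A)
≡ ¬((B → ¬A) ∧ (¬A → B))   [eliminate ↔]
≡ ¬((¬B ∨ ¬A) ∧ (¬A → B))   [eliminate →]
≡ ¬((¬B ∨ ¬A) ∧ (¬¬A ∨ B))   [eliminate →]
≡ ¬(¬B ∨ ¬A) ∨ ¬(¬¬A ∨ B)   [De Morgan]
≡ (¬¬B ∧ ¬¬A) ∨ ¬(¬¬A ∨ B)   [De Morgan]
≡ (B ∧ ¬¬A) ∨ ¬(¬¬A ∨ B)   [double negation]
≡ (B ∧ A) ∨ ¬(¬¬A ∨ B)   [double negation]
≡ (B ∧ A) ∨ (¬¬¬A ∧ ¬B)   [De Morgan]
≡ (B ∧ A) ∨ (¬A ∧ ¬B)   [double negation]

(B ∧ A) ∨ (¬A ∧ ¬B)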